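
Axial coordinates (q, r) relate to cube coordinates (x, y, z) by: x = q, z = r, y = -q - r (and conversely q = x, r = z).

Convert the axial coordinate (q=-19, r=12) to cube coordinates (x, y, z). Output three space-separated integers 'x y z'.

Answer: -19 7 12

Derivation:
x = q = -19
z = r = 12
y = -x - z = -(-19) - (12) = 7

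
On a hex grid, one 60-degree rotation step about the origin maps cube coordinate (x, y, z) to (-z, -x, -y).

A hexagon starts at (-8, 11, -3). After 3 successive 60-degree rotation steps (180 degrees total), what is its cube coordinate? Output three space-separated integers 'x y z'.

Start: (-8, 11, -3)
Step 1: (-8, 11, -3) -> (-(-3), -(-8), -(11)) = (3, 8, -11)
Step 2: (3, 8, -11) -> (-(-11), -(3), -(8)) = (11, -3, -8)
Step 3: (11, -3, -8) -> (-(-8), -(11), -(-3)) = (8, -11, 3)

Answer: 8 -11 3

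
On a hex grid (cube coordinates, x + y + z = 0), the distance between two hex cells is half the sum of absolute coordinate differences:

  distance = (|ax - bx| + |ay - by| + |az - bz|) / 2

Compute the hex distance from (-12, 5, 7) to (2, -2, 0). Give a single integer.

|ax - bx| = |-12 - 2| = 14
|ay - by| = |5 - (-2)| = 7
|az - bz| = |7 - 0| = 7
distance = (14 + 7 + 7) / 2 = 28 / 2 = 14

Answer: 14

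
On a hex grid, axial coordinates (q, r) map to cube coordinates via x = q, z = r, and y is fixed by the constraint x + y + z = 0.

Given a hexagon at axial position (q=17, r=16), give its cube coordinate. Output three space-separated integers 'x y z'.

x = q = 17
z = r = 16
y = -x - z = -(17) - (16) = -33

Answer: 17 -33 16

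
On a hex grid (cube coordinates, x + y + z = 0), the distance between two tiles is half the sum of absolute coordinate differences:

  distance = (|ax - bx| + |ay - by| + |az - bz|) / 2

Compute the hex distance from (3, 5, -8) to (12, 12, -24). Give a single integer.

|ax - bx| = |3 - 12| = 9
|ay - by| = |5 - 12| = 7
|az - bz| = |-8 - (-24)| = 16
distance = (9 + 7 + 16) / 2 = 32 / 2 = 16

Answer: 16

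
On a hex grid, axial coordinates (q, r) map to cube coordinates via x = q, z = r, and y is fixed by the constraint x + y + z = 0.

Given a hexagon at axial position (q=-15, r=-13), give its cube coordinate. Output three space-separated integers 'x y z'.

x = q = -15
z = r = -13
y = -x - z = -(-15) - (-13) = 28

Answer: -15 28 -13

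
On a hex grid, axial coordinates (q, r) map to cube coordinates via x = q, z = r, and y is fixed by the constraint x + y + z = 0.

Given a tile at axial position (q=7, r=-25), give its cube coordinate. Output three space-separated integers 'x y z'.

Answer: 7 18 -25

Derivation:
x = q = 7
z = r = -25
y = -x - z = -(7) - (-25) = 18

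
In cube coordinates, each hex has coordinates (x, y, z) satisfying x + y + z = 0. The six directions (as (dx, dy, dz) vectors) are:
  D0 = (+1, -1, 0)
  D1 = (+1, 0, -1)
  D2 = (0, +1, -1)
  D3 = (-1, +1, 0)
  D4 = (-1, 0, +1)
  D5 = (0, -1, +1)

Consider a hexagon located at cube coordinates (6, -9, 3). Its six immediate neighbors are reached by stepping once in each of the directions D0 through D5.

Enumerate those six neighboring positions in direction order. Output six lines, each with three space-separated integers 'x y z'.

Answer: 7 -10 3
7 -9 2
6 -8 2
5 -8 3
5 -9 4
6 -10 4

Derivation:
Center: (6, -9, 3). Add each direction:
  D0: (6, -9, 3) + (1, -1, 0) = (7, -10, 3)
  D1: (6, -9, 3) + (1, 0, -1) = (7, -9, 2)
  D2: (6, -9, 3) + (0, 1, -1) = (6, -8, 2)
  D3: (6, -9, 3) + (-1, 1, 0) = (5, -8, 3)
  D4: (6, -9, 3) + (-1, 0, 1) = (5, -9, 4)
  D5: (6, -9, 3) + (0, -1, 1) = (6, -10, 4)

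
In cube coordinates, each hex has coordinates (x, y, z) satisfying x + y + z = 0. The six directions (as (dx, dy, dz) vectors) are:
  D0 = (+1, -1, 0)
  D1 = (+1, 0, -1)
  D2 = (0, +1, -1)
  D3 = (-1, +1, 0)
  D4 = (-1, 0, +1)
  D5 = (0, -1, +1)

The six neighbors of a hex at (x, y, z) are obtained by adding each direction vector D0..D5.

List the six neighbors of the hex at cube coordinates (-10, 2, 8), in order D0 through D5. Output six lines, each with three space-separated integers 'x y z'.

Center: (-10, 2, 8). Add each direction:
  D0: (-10, 2, 8) + (1, -1, 0) = (-9, 1, 8)
  D1: (-10, 2, 8) + (1, 0, -1) = (-9, 2, 7)
  D2: (-10, 2, 8) + (0, 1, -1) = (-10, 3, 7)
  D3: (-10, 2, 8) + (-1, 1, 0) = (-11, 3, 8)
  D4: (-10, 2, 8) + (-1, 0, 1) = (-11, 2, 9)
  D5: (-10, 2, 8) + (0, -1, 1) = (-10, 1, 9)

Answer: -9 1 8
-9 2 7
-10 3 7
-11 3 8
-11 2 9
-10 1 9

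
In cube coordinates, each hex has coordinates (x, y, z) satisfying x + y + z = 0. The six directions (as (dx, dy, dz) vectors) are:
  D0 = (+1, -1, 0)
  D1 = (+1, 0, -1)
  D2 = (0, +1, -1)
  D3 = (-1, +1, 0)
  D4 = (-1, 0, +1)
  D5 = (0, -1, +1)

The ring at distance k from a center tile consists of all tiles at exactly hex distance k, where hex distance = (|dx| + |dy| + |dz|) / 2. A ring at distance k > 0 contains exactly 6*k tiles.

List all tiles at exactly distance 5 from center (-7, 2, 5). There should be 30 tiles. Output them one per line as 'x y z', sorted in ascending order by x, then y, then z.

Answer: -12 2 10
-12 3 9
-12 4 8
-12 5 7
-12 6 6
-12 7 5
-11 1 10
-11 7 4
-10 0 10
-10 7 3
-9 -1 10
-9 7 2
-8 -2 10
-8 7 1
-7 -3 10
-7 7 0
-6 -3 9
-6 6 0
-5 -3 8
-5 5 0
-4 -3 7
-4 4 0
-3 -3 6
-3 3 0
-2 -3 5
-2 -2 4
-2 -1 3
-2 0 2
-2 1 1
-2 2 0

Derivation:
Walk ring at distance 5 from (-7, 2, 5):
Start at center + D4*5 = (-12, 2, 10)
  hex 0: (-12, 2, 10)
  hex 1: (-11, 1, 10)
  hex 2: (-10, 0, 10)
  hex 3: (-9, -1, 10)
  hex 4: (-8, -2, 10)
  hex 5: (-7, -3, 10)
  hex 6: (-6, -3, 9)
  hex 7: (-5, -3, 8)
  hex 8: (-4, -3, 7)
  hex 9: (-3, -3, 6)
  hex 10: (-2, -3, 5)
  hex 11: (-2, -2, 4)
  hex 12: (-2, -1, 3)
  hex 13: (-2, 0, 2)
  hex 14: (-2, 1, 1)
  hex 15: (-2, 2, 0)
  hex 16: (-3, 3, 0)
  hex 17: (-4, 4, 0)
  hex 18: (-5, 5, 0)
  hex 19: (-6, 6, 0)
  hex 20: (-7, 7, 0)
  hex 21: (-8, 7, 1)
  hex 22: (-9, 7, 2)
  hex 23: (-10, 7, 3)
  hex 24: (-11, 7, 4)
  hex 25: (-12, 7, 5)
  hex 26: (-12, 6, 6)
  hex 27: (-12, 5, 7)
  hex 28: (-12, 4, 8)
  hex 29: (-12, 3, 9)
Sorted: 30 hexes.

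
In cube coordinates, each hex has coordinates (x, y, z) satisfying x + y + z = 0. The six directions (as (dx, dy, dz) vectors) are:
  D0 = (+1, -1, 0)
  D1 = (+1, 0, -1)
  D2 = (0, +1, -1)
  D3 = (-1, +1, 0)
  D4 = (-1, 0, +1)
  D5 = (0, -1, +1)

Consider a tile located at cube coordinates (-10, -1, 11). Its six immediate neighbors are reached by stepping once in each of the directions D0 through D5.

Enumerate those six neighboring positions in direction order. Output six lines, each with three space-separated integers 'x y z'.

Answer: -9 -2 11
-9 -1 10
-10 0 10
-11 0 11
-11 -1 12
-10 -2 12

Derivation:
Center: (-10, -1, 11). Add each direction:
  D0: (-10, -1, 11) + (1, -1, 0) = (-9, -2, 11)
  D1: (-10, -1, 11) + (1, 0, -1) = (-9, -1, 10)
  D2: (-10, -1, 11) + (0, 1, -1) = (-10, 0, 10)
  D3: (-10, -1, 11) + (-1, 1, 0) = (-11, 0, 11)
  D4: (-10, -1, 11) + (-1, 0, 1) = (-11, -1, 12)
  D5: (-10, -1, 11) + (0, -1, 1) = (-10, -2, 12)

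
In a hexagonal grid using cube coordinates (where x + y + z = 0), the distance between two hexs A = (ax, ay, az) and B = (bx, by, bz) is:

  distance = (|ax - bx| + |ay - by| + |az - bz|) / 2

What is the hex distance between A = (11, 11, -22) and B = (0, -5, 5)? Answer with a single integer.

Answer: 27

Derivation:
|ax - bx| = |11 - 0| = 11
|ay - by| = |11 - (-5)| = 16
|az - bz| = |-22 - 5| = 27
distance = (11 + 16 + 27) / 2 = 54 / 2 = 27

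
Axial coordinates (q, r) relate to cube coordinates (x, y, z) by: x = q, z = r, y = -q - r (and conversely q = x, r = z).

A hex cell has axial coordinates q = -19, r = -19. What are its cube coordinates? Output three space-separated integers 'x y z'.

x = q = -19
z = r = -19
y = -x - z = -(-19) - (-19) = 38

Answer: -19 38 -19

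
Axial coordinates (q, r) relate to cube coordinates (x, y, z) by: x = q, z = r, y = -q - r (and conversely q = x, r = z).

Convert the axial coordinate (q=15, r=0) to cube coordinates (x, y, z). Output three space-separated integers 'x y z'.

Answer: 15 -15 0

Derivation:
x = q = 15
z = r = 0
y = -x - z = -(15) - (0) = -15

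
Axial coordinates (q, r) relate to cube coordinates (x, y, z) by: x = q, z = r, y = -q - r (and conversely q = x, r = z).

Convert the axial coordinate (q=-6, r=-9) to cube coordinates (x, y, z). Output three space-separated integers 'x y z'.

Answer: -6 15 -9

Derivation:
x = q = -6
z = r = -9
y = -x - z = -(-6) - (-9) = 15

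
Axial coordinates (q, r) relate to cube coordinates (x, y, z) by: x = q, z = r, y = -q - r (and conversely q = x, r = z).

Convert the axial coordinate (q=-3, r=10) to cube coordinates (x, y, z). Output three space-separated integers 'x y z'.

x = q = -3
z = r = 10
y = -x - z = -(-3) - (10) = -7

Answer: -3 -7 10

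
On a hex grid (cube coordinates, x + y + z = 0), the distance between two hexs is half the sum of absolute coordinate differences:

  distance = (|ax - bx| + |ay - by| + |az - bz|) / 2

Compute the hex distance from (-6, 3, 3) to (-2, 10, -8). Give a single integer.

Answer: 11

Derivation:
|ax - bx| = |-6 - (-2)| = 4
|ay - by| = |3 - 10| = 7
|az - bz| = |3 - (-8)| = 11
distance = (4 + 7 + 11) / 2 = 22 / 2 = 11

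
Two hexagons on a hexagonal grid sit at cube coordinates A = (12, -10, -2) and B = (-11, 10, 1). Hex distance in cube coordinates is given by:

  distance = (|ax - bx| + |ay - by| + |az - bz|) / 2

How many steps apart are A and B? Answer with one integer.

|ax - bx| = |12 - (-11)| = 23
|ay - by| = |-10 - 10| = 20
|az - bz| = |-2 - 1| = 3
distance = (23 + 20 + 3) / 2 = 46 / 2 = 23

Answer: 23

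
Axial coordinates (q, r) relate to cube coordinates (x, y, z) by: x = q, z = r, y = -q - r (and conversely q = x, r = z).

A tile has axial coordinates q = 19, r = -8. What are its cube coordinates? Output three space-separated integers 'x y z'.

Answer: 19 -11 -8

Derivation:
x = q = 19
z = r = -8
y = -x - z = -(19) - (-8) = -11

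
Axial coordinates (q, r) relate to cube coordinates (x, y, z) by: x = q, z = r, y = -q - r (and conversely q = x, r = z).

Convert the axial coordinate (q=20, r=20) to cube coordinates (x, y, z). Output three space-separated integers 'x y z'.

Answer: 20 -40 20

Derivation:
x = q = 20
z = r = 20
y = -x - z = -(20) - (20) = -40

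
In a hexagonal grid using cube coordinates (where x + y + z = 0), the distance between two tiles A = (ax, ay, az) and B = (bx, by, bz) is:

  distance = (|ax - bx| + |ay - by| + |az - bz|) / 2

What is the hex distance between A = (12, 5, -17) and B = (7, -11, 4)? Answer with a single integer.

|ax - bx| = |12 - 7| = 5
|ay - by| = |5 - (-11)| = 16
|az - bz| = |-17 - 4| = 21
distance = (5 + 16 + 21) / 2 = 42 / 2 = 21

Answer: 21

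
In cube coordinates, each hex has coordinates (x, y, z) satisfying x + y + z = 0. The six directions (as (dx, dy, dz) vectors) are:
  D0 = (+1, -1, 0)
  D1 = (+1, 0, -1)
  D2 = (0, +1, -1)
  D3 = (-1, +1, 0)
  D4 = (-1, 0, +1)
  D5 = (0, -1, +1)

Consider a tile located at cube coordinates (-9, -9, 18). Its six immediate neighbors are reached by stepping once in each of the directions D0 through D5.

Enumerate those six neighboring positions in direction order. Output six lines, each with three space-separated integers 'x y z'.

Center: (-9, -9, 18). Add each direction:
  D0: (-9, -9, 18) + (1, -1, 0) = (-8, -10, 18)
  D1: (-9, -9, 18) + (1, 0, -1) = (-8, -9, 17)
  D2: (-9, -9, 18) + (0, 1, -1) = (-9, -8, 17)
  D3: (-9, -9, 18) + (-1, 1, 0) = (-10, -8, 18)
  D4: (-9, -9, 18) + (-1, 0, 1) = (-10, -9, 19)
  D5: (-9, -9, 18) + (0, -1, 1) = (-9, -10, 19)

Answer: -8 -10 18
-8 -9 17
-9 -8 17
-10 -8 18
-10 -9 19
-9 -10 19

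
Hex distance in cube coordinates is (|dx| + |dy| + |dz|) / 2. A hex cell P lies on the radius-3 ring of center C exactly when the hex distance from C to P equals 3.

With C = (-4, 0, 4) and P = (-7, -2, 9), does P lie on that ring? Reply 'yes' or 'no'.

|px - cx| = |-7 - (-4)| = 3
|py - cy| = |-2 - 0| = 2
|pz - cz| = |9 - 4| = 5
distance = (3+2+5)/2 = 10/2 = 5
radius = 3; distance != radius -> no

Answer: no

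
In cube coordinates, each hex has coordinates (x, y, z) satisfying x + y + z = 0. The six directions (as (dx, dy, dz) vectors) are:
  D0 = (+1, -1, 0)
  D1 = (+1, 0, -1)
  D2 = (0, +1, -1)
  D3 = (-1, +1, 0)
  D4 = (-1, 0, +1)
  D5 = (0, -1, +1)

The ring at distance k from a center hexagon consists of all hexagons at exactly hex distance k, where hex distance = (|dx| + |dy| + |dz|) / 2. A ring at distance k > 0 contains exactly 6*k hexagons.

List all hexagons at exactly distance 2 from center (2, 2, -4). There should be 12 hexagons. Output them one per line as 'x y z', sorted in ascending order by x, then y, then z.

Answer: 0 2 -2
0 3 -3
0 4 -4
1 1 -2
1 4 -5
2 0 -2
2 4 -6
3 0 -3
3 3 -6
4 0 -4
4 1 -5
4 2 -6

Derivation:
Walk ring at distance 2 from (2, 2, -4):
Start at center + D4*2 = (0, 2, -2)
  hex 0: (0, 2, -2)
  hex 1: (1, 1, -2)
  hex 2: (2, 0, -2)
  hex 3: (3, 0, -3)
  hex 4: (4, 0, -4)
  hex 5: (4, 1, -5)
  hex 6: (4, 2, -6)
  hex 7: (3, 3, -6)
  hex 8: (2, 4, -6)
  hex 9: (1, 4, -5)
  hex 10: (0, 4, -4)
  hex 11: (0, 3, -3)
Sorted: 12 hexes.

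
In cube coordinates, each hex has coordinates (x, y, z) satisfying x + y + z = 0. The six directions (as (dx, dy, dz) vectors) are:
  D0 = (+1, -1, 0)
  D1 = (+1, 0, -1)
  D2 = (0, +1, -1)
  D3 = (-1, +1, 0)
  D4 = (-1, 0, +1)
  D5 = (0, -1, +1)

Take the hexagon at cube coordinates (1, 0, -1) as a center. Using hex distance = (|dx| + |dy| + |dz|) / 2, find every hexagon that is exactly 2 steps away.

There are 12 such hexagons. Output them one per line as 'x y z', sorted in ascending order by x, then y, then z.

Answer: -1 0 1
-1 1 0
-1 2 -1
0 -1 1
0 2 -2
1 -2 1
1 2 -3
2 -2 0
2 1 -3
3 -2 -1
3 -1 -2
3 0 -3

Derivation:
Walk ring at distance 2 from (1, 0, -1):
Start at center + D4*2 = (-1, 0, 1)
  hex 0: (-1, 0, 1)
  hex 1: (0, -1, 1)
  hex 2: (1, -2, 1)
  hex 3: (2, -2, 0)
  hex 4: (3, -2, -1)
  hex 5: (3, -1, -2)
  hex 6: (3, 0, -3)
  hex 7: (2, 1, -3)
  hex 8: (1, 2, -3)
  hex 9: (0, 2, -2)
  hex 10: (-1, 2, -1)
  hex 11: (-1, 1, 0)
Sorted: 12 hexes.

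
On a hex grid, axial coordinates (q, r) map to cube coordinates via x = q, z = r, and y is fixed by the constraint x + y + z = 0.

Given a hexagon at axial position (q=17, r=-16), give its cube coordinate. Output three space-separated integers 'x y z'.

x = q = 17
z = r = -16
y = -x - z = -(17) - (-16) = -1

Answer: 17 -1 -16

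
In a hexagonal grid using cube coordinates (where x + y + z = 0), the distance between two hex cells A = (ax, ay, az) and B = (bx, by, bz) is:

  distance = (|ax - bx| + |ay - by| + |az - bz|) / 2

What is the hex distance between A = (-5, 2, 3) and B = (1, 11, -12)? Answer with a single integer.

|ax - bx| = |-5 - 1| = 6
|ay - by| = |2 - 11| = 9
|az - bz| = |3 - (-12)| = 15
distance = (6 + 9 + 15) / 2 = 30 / 2 = 15

Answer: 15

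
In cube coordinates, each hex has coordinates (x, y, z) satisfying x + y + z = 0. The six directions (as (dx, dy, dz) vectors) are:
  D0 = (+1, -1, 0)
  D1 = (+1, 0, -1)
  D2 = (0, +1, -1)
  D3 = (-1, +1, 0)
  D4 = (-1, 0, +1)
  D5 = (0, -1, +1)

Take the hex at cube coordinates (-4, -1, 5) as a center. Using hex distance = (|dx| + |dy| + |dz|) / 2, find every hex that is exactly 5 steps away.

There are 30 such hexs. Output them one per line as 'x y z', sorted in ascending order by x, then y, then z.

Walk ring at distance 5 from (-4, -1, 5):
Start at center + D4*5 = (-9, -1, 10)
  hex 0: (-9, -1, 10)
  hex 1: (-8, -2, 10)
  hex 2: (-7, -3, 10)
  hex 3: (-6, -4, 10)
  hex 4: (-5, -5, 10)
  hex 5: (-4, -6, 10)
  hex 6: (-3, -6, 9)
  hex 7: (-2, -6, 8)
  hex 8: (-1, -6, 7)
  hex 9: (0, -6, 6)
  hex 10: (1, -6, 5)
  hex 11: (1, -5, 4)
  hex 12: (1, -4, 3)
  hex 13: (1, -3, 2)
  hex 14: (1, -2, 1)
  hex 15: (1, -1, 0)
  hex 16: (0, 0, 0)
  hex 17: (-1, 1, 0)
  hex 18: (-2, 2, 0)
  hex 19: (-3, 3, 0)
  hex 20: (-4, 4, 0)
  hex 21: (-5, 4, 1)
  hex 22: (-6, 4, 2)
  hex 23: (-7, 4, 3)
  hex 24: (-8, 4, 4)
  hex 25: (-9, 4, 5)
  hex 26: (-9, 3, 6)
  hex 27: (-9, 2, 7)
  hex 28: (-9, 1, 8)
  hex 29: (-9, 0, 9)
Sorted: 30 hexes.

Answer: -9 -1 10
-9 0 9
-9 1 8
-9 2 7
-9 3 6
-9 4 5
-8 -2 10
-8 4 4
-7 -3 10
-7 4 3
-6 -4 10
-6 4 2
-5 -5 10
-5 4 1
-4 -6 10
-4 4 0
-3 -6 9
-3 3 0
-2 -6 8
-2 2 0
-1 -6 7
-1 1 0
0 -6 6
0 0 0
1 -6 5
1 -5 4
1 -4 3
1 -3 2
1 -2 1
1 -1 0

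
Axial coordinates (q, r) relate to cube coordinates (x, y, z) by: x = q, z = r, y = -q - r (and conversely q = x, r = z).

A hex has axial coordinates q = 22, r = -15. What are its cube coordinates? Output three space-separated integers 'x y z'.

Answer: 22 -7 -15

Derivation:
x = q = 22
z = r = -15
y = -x - z = -(22) - (-15) = -7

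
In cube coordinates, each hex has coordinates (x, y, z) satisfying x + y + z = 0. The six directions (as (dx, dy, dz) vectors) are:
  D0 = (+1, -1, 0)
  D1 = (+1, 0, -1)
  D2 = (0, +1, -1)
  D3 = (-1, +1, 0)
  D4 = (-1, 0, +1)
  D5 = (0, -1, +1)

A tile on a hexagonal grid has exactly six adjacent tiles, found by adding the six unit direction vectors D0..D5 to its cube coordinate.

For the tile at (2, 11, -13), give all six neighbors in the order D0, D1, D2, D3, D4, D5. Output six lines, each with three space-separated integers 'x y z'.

Center: (2, 11, -13). Add each direction:
  D0: (2, 11, -13) + (1, -1, 0) = (3, 10, -13)
  D1: (2, 11, -13) + (1, 0, -1) = (3, 11, -14)
  D2: (2, 11, -13) + (0, 1, -1) = (2, 12, -14)
  D3: (2, 11, -13) + (-1, 1, 0) = (1, 12, -13)
  D4: (2, 11, -13) + (-1, 0, 1) = (1, 11, -12)
  D5: (2, 11, -13) + (0, -1, 1) = (2, 10, -12)

Answer: 3 10 -13
3 11 -14
2 12 -14
1 12 -13
1 11 -12
2 10 -12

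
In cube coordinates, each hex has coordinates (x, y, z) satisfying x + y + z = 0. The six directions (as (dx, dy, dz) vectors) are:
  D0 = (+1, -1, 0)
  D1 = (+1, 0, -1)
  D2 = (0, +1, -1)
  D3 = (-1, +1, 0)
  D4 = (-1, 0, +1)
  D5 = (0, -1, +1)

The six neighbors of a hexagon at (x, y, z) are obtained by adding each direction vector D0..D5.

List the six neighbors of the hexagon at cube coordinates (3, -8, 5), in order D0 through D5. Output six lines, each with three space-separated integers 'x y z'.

Center: (3, -8, 5). Add each direction:
  D0: (3, -8, 5) + (1, -1, 0) = (4, -9, 5)
  D1: (3, -8, 5) + (1, 0, -1) = (4, -8, 4)
  D2: (3, -8, 5) + (0, 1, -1) = (3, -7, 4)
  D3: (3, -8, 5) + (-1, 1, 0) = (2, -7, 5)
  D4: (3, -8, 5) + (-1, 0, 1) = (2, -8, 6)
  D5: (3, -8, 5) + (0, -1, 1) = (3, -9, 6)

Answer: 4 -9 5
4 -8 4
3 -7 4
2 -7 5
2 -8 6
3 -9 6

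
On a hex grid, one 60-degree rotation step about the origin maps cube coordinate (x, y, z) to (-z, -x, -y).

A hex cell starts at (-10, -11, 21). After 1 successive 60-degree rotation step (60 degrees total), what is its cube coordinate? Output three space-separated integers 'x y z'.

Start: (-10, -11, 21)
Step 1: (-10, -11, 21) -> (-(21), -(-10), -(-11)) = (-21, 10, 11)

Answer: -21 10 11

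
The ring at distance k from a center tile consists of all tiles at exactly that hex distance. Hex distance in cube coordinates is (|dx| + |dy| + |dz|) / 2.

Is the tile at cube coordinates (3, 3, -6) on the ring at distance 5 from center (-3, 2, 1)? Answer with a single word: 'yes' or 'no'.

|px - cx| = |3 - (-3)| = 6
|py - cy| = |3 - 2| = 1
|pz - cz| = |-6 - 1| = 7
distance = (6+1+7)/2 = 14/2 = 7
radius = 5; distance != radius -> no

Answer: no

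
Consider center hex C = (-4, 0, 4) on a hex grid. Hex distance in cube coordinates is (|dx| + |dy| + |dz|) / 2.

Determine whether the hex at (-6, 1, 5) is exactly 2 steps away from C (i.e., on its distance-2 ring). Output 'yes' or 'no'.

|px - cx| = |-6 - (-4)| = 2
|py - cy| = |1 - 0| = 1
|pz - cz| = |5 - 4| = 1
distance = (2+1+1)/2 = 4/2 = 2
radius = 2; distance == radius -> yes

Answer: yes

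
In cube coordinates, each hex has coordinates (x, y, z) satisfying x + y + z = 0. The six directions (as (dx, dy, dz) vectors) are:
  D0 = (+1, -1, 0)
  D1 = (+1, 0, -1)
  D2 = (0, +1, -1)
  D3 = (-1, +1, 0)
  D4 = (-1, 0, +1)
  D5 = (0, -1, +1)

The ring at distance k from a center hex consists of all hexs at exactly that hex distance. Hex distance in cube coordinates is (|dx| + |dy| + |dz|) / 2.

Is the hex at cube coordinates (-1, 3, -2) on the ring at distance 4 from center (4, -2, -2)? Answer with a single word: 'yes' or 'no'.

Answer: no

Derivation:
|px - cx| = |-1 - 4| = 5
|py - cy| = |3 - (-2)| = 5
|pz - cz| = |-2 - (-2)| = 0
distance = (5+5+0)/2 = 10/2 = 5
radius = 4; distance != radius -> no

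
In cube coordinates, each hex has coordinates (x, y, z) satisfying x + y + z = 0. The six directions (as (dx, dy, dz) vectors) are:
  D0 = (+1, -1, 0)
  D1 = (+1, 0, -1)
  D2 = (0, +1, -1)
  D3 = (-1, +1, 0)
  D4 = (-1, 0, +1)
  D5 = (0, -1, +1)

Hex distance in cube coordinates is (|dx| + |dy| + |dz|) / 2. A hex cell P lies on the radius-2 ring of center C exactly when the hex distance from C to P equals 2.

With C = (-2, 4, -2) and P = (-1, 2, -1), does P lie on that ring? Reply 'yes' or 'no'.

Answer: yes

Derivation:
|px - cx| = |-1 - (-2)| = 1
|py - cy| = |2 - 4| = 2
|pz - cz| = |-1 - (-2)| = 1
distance = (1+2+1)/2 = 4/2 = 2
radius = 2; distance == radius -> yes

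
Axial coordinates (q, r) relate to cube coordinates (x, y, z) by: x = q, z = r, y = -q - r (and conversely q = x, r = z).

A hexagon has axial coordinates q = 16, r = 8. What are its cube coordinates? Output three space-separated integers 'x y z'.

x = q = 16
z = r = 8
y = -x - z = -(16) - (8) = -24

Answer: 16 -24 8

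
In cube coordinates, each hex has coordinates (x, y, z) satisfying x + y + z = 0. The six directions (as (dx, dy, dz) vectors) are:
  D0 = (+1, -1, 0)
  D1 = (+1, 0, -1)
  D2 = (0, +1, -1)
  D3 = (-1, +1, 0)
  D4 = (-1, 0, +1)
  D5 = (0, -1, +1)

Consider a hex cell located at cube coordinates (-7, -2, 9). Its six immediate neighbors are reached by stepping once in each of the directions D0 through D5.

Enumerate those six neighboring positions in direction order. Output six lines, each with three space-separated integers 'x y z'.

Center: (-7, -2, 9). Add each direction:
  D0: (-7, -2, 9) + (1, -1, 0) = (-6, -3, 9)
  D1: (-7, -2, 9) + (1, 0, -1) = (-6, -2, 8)
  D2: (-7, -2, 9) + (0, 1, -1) = (-7, -1, 8)
  D3: (-7, -2, 9) + (-1, 1, 0) = (-8, -1, 9)
  D4: (-7, -2, 9) + (-1, 0, 1) = (-8, -2, 10)
  D5: (-7, -2, 9) + (0, -1, 1) = (-7, -3, 10)

Answer: -6 -3 9
-6 -2 8
-7 -1 8
-8 -1 9
-8 -2 10
-7 -3 10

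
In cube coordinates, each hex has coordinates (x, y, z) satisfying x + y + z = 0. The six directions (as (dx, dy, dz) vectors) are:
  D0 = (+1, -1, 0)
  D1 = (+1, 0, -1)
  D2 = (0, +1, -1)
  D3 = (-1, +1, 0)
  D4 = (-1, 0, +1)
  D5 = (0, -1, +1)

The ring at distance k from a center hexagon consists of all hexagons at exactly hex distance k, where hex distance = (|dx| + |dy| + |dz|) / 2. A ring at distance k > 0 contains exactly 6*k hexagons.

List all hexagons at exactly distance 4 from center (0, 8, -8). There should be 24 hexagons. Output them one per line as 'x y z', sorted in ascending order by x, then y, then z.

Walk ring at distance 4 from (0, 8, -8):
Start at center + D4*4 = (-4, 8, -4)
  hex 0: (-4, 8, -4)
  hex 1: (-3, 7, -4)
  hex 2: (-2, 6, -4)
  hex 3: (-1, 5, -4)
  hex 4: (0, 4, -4)
  hex 5: (1, 4, -5)
  hex 6: (2, 4, -6)
  hex 7: (3, 4, -7)
  hex 8: (4, 4, -8)
  hex 9: (4, 5, -9)
  hex 10: (4, 6, -10)
  hex 11: (4, 7, -11)
  hex 12: (4, 8, -12)
  hex 13: (3, 9, -12)
  hex 14: (2, 10, -12)
  hex 15: (1, 11, -12)
  hex 16: (0, 12, -12)
  hex 17: (-1, 12, -11)
  hex 18: (-2, 12, -10)
  hex 19: (-3, 12, -9)
  hex 20: (-4, 12, -8)
  hex 21: (-4, 11, -7)
  hex 22: (-4, 10, -6)
  hex 23: (-4, 9, -5)
Sorted: 24 hexes.

Answer: -4 8 -4
-4 9 -5
-4 10 -6
-4 11 -7
-4 12 -8
-3 7 -4
-3 12 -9
-2 6 -4
-2 12 -10
-1 5 -4
-1 12 -11
0 4 -4
0 12 -12
1 4 -5
1 11 -12
2 4 -6
2 10 -12
3 4 -7
3 9 -12
4 4 -8
4 5 -9
4 6 -10
4 7 -11
4 8 -12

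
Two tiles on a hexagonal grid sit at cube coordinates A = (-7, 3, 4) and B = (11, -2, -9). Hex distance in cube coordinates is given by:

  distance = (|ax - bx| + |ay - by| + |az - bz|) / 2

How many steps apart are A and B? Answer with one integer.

Answer: 18

Derivation:
|ax - bx| = |-7 - 11| = 18
|ay - by| = |3 - (-2)| = 5
|az - bz| = |4 - (-9)| = 13
distance = (18 + 5 + 13) / 2 = 36 / 2 = 18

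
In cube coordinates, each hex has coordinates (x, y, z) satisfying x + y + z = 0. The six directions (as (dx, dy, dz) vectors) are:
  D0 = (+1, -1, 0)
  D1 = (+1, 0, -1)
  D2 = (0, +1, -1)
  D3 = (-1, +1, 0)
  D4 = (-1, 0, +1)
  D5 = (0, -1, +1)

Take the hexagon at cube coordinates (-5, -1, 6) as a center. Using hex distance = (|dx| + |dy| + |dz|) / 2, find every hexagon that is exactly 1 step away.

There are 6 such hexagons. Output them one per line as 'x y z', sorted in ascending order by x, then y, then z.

Answer: -6 -1 7
-6 0 6
-5 -2 7
-5 0 5
-4 -2 6
-4 -1 5

Derivation:
Walk ring at distance 1 from (-5, -1, 6):
Start at center + D4*1 = (-6, -1, 7)
  hex 0: (-6, -1, 7)
  hex 1: (-5, -2, 7)
  hex 2: (-4, -2, 6)
  hex 3: (-4, -1, 5)
  hex 4: (-5, 0, 5)
  hex 5: (-6, 0, 6)
Sorted: 6 hexes.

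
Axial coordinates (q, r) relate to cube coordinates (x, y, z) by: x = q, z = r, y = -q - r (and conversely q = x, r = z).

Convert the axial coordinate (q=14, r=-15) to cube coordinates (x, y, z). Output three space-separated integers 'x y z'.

Answer: 14 1 -15

Derivation:
x = q = 14
z = r = -15
y = -x - z = -(14) - (-15) = 1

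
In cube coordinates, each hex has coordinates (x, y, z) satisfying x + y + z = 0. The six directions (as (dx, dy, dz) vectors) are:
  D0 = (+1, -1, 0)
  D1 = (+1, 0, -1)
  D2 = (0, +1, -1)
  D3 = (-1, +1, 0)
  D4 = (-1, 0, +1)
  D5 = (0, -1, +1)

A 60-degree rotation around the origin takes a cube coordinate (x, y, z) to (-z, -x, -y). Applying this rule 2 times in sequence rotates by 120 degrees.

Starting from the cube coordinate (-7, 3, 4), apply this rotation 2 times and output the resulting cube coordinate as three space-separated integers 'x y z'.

Start: (-7, 3, 4)
Step 1: (-7, 3, 4) -> (-(4), -(-7), -(3)) = (-4, 7, -3)
Step 2: (-4, 7, -3) -> (-(-3), -(-4), -(7)) = (3, 4, -7)

Answer: 3 4 -7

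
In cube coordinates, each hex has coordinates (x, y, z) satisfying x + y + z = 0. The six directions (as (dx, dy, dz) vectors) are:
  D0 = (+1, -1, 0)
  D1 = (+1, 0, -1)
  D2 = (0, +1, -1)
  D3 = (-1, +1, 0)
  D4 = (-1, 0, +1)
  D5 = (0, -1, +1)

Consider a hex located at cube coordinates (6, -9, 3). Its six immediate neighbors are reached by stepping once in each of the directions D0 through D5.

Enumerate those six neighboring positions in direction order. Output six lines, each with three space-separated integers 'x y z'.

Center: (6, -9, 3). Add each direction:
  D0: (6, -9, 3) + (1, -1, 0) = (7, -10, 3)
  D1: (6, -9, 3) + (1, 0, -1) = (7, -9, 2)
  D2: (6, -9, 3) + (0, 1, -1) = (6, -8, 2)
  D3: (6, -9, 3) + (-1, 1, 0) = (5, -8, 3)
  D4: (6, -9, 3) + (-1, 0, 1) = (5, -9, 4)
  D5: (6, -9, 3) + (0, -1, 1) = (6, -10, 4)

Answer: 7 -10 3
7 -9 2
6 -8 2
5 -8 3
5 -9 4
6 -10 4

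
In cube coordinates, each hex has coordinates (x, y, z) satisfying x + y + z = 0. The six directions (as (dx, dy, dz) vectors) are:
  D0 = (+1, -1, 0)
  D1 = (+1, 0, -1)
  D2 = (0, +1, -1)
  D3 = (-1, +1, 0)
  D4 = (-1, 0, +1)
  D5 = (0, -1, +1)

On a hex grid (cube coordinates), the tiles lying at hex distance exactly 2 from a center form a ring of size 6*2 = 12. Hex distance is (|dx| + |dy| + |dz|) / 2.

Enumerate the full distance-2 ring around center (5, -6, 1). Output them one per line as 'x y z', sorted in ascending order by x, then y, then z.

Answer: 3 -6 3
3 -5 2
3 -4 1
4 -7 3
4 -4 0
5 -8 3
5 -4 -1
6 -8 2
6 -5 -1
7 -8 1
7 -7 0
7 -6 -1

Derivation:
Walk ring at distance 2 from (5, -6, 1):
Start at center + D4*2 = (3, -6, 3)
  hex 0: (3, -6, 3)
  hex 1: (4, -7, 3)
  hex 2: (5, -8, 3)
  hex 3: (6, -8, 2)
  hex 4: (7, -8, 1)
  hex 5: (7, -7, 0)
  hex 6: (7, -6, -1)
  hex 7: (6, -5, -1)
  hex 8: (5, -4, -1)
  hex 9: (4, -4, 0)
  hex 10: (3, -4, 1)
  hex 11: (3, -5, 2)
Sorted: 12 hexes.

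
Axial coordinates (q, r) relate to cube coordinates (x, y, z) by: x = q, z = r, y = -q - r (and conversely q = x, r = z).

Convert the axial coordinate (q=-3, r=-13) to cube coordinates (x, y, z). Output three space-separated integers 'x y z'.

x = q = -3
z = r = -13
y = -x - z = -(-3) - (-13) = 16

Answer: -3 16 -13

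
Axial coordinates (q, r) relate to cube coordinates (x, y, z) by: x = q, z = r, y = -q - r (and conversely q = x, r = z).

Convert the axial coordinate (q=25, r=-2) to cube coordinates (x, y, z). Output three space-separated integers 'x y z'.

x = q = 25
z = r = -2
y = -x - z = -(25) - (-2) = -23

Answer: 25 -23 -2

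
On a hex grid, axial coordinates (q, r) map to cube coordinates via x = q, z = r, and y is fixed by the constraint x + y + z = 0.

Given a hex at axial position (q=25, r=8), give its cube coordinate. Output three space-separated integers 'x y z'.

Answer: 25 -33 8

Derivation:
x = q = 25
z = r = 8
y = -x - z = -(25) - (8) = -33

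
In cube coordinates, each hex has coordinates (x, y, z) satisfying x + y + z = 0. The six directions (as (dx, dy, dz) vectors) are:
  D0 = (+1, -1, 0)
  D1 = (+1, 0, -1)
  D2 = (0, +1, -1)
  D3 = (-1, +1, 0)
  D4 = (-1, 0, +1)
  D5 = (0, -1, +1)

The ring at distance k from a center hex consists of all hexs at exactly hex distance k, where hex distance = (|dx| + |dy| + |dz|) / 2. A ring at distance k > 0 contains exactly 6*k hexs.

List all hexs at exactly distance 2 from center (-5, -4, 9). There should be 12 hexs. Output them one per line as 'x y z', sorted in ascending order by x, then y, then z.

Answer: -7 -4 11
-7 -3 10
-7 -2 9
-6 -5 11
-6 -2 8
-5 -6 11
-5 -2 7
-4 -6 10
-4 -3 7
-3 -6 9
-3 -5 8
-3 -4 7

Derivation:
Walk ring at distance 2 from (-5, -4, 9):
Start at center + D4*2 = (-7, -4, 11)
  hex 0: (-7, -4, 11)
  hex 1: (-6, -5, 11)
  hex 2: (-5, -6, 11)
  hex 3: (-4, -6, 10)
  hex 4: (-3, -6, 9)
  hex 5: (-3, -5, 8)
  hex 6: (-3, -4, 7)
  hex 7: (-4, -3, 7)
  hex 8: (-5, -2, 7)
  hex 9: (-6, -2, 8)
  hex 10: (-7, -2, 9)
  hex 11: (-7, -3, 10)
Sorted: 12 hexes.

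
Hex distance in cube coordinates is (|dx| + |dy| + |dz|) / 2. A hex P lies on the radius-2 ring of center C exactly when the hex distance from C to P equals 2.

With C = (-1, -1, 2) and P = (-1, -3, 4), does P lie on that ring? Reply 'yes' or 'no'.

|px - cx| = |-1 - (-1)| = 0
|py - cy| = |-3 - (-1)| = 2
|pz - cz| = |4 - 2| = 2
distance = (0+2+2)/2 = 4/2 = 2
radius = 2; distance == radius -> yes

Answer: yes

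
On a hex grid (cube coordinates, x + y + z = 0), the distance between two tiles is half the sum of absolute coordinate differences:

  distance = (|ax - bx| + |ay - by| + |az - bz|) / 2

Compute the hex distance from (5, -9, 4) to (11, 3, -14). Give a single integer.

|ax - bx| = |5 - 11| = 6
|ay - by| = |-9 - 3| = 12
|az - bz| = |4 - (-14)| = 18
distance = (6 + 12 + 18) / 2 = 36 / 2 = 18

Answer: 18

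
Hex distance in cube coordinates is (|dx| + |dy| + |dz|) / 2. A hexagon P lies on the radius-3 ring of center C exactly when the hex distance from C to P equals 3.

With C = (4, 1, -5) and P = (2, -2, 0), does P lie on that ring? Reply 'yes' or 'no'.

|px - cx| = |2 - 4| = 2
|py - cy| = |-2 - 1| = 3
|pz - cz| = |0 - (-5)| = 5
distance = (2+3+5)/2 = 10/2 = 5
radius = 3; distance != radius -> no

Answer: no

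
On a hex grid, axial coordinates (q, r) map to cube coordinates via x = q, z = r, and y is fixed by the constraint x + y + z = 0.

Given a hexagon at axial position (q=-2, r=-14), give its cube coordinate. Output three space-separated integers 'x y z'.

Answer: -2 16 -14

Derivation:
x = q = -2
z = r = -14
y = -x - z = -(-2) - (-14) = 16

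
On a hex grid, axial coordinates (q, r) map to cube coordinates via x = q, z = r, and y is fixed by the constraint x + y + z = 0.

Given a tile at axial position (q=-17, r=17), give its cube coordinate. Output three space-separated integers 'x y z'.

Answer: -17 0 17

Derivation:
x = q = -17
z = r = 17
y = -x - z = -(-17) - (17) = 0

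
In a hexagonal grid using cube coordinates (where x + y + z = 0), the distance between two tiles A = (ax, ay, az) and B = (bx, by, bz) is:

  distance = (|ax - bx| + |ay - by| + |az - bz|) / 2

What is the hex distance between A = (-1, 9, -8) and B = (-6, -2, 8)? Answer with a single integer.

Answer: 16

Derivation:
|ax - bx| = |-1 - (-6)| = 5
|ay - by| = |9 - (-2)| = 11
|az - bz| = |-8 - 8| = 16
distance = (5 + 11 + 16) / 2 = 32 / 2 = 16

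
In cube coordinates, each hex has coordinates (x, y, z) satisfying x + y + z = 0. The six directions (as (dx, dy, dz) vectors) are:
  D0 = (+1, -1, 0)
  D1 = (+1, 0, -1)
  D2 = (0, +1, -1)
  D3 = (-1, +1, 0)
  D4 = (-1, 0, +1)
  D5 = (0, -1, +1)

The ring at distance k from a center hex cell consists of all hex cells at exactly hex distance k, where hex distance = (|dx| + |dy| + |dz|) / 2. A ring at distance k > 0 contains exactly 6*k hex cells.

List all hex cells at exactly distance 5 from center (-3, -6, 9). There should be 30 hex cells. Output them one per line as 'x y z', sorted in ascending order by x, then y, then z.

Walk ring at distance 5 from (-3, -6, 9):
Start at center + D4*5 = (-8, -6, 14)
  hex 0: (-8, -6, 14)
  hex 1: (-7, -7, 14)
  hex 2: (-6, -8, 14)
  hex 3: (-5, -9, 14)
  hex 4: (-4, -10, 14)
  hex 5: (-3, -11, 14)
  hex 6: (-2, -11, 13)
  hex 7: (-1, -11, 12)
  hex 8: (0, -11, 11)
  hex 9: (1, -11, 10)
  hex 10: (2, -11, 9)
  hex 11: (2, -10, 8)
  hex 12: (2, -9, 7)
  hex 13: (2, -8, 6)
  hex 14: (2, -7, 5)
  hex 15: (2, -6, 4)
  hex 16: (1, -5, 4)
  hex 17: (0, -4, 4)
  hex 18: (-1, -3, 4)
  hex 19: (-2, -2, 4)
  hex 20: (-3, -1, 4)
  hex 21: (-4, -1, 5)
  hex 22: (-5, -1, 6)
  hex 23: (-6, -1, 7)
  hex 24: (-7, -1, 8)
  hex 25: (-8, -1, 9)
  hex 26: (-8, -2, 10)
  hex 27: (-8, -3, 11)
  hex 28: (-8, -4, 12)
  hex 29: (-8, -5, 13)
Sorted: 30 hexes.

Answer: -8 -6 14
-8 -5 13
-8 -4 12
-8 -3 11
-8 -2 10
-8 -1 9
-7 -7 14
-7 -1 8
-6 -8 14
-6 -1 7
-5 -9 14
-5 -1 6
-4 -10 14
-4 -1 5
-3 -11 14
-3 -1 4
-2 -11 13
-2 -2 4
-1 -11 12
-1 -3 4
0 -11 11
0 -4 4
1 -11 10
1 -5 4
2 -11 9
2 -10 8
2 -9 7
2 -8 6
2 -7 5
2 -6 4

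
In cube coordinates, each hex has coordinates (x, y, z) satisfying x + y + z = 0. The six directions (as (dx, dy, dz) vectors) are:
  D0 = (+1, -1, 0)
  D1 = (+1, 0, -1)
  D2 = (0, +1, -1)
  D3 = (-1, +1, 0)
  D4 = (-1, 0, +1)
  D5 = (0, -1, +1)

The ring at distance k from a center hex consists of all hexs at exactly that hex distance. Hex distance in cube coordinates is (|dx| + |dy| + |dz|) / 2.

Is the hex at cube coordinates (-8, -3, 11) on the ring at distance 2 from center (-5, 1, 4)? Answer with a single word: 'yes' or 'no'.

|px - cx| = |-8 - (-5)| = 3
|py - cy| = |-3 - 1| = 4
|pz - cz| = |11 - 4| = 7
distance = (3+4+7)/2 = 14/2 = 7
radius = 2; distance != radius -> no

Answer: no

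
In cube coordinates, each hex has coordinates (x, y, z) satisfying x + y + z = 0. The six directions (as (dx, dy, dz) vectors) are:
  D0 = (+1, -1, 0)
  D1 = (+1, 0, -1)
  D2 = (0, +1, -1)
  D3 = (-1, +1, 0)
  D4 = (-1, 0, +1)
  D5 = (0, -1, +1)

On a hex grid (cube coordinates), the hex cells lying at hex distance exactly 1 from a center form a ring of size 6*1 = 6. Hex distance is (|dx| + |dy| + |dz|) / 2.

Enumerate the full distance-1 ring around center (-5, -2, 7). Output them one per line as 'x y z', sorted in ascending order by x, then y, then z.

Answer: -6 -2 8
-6 -1 7
-5 -3 8
-5 -1 6
-4 -3 7
-4 -2 6

Derivation:
Walk ring at distance 1 from (-5, -2, 7):
Start at center + D4*1 = (-6, -2, 8)
  hex 0: (-6, -2, 8)
  hex 1: (-5, -3, 8)
  hex 2: (-4, -3, 7)
  hex 3: (-4, -2, 6)
  hex 4: (-5, -1, 6)
  hex 5: (-6, -1, 7)
Sorted: 6 hexes.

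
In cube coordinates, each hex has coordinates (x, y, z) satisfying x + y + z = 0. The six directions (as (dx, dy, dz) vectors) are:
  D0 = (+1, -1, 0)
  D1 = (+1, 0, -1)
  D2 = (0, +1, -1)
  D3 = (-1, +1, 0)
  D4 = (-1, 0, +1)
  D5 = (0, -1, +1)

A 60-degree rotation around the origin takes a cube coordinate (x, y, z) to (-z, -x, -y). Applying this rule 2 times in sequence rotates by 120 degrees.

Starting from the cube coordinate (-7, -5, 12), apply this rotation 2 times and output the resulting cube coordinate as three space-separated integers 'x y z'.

Answer: -5 12 -7

Derivation:
Start: (-7, -5, 12)
Step 1: (-7, -5, 12) -> (-(12), -(-7), -(-5)) = (-12, 7, 5)
Step 2: (-12, 7, 5) -> (-(5), -(-12), -(7)) = (-5, 12, -7)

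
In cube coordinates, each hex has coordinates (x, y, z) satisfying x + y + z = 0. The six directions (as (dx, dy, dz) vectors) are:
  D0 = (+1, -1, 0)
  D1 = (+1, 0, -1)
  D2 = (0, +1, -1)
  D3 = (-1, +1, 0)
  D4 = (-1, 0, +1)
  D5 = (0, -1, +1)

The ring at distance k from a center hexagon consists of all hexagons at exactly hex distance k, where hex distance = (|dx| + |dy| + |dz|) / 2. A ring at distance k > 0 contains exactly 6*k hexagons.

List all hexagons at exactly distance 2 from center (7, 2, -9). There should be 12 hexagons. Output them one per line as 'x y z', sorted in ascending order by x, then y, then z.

Walk ring at distance 2 from (7, 2, -9):
Start at center + D4*2 = (5, 2, -7)
  hex 0: (5, 2, -7)
  hex 1: (6, 1, -7)
  hex 2: (7, 0, -7)
  hex 3: (8, 0, -8)
  hex 4: (9, 0, -9)
  hex 5: (9, 1, -10)
  hex 6: (9, 2, -11)
  hex 7: (8, 3, -11)
  hex 8: (7, 4, -11)
  hex 9: (6, 4, -10)
  hex 10: (5, 4, -9)
  hex 11: (5, 3, -8)
Sorted: 12 hexes.

Answer: 5 2 -7
5 3 -8
5 4 -9
6 1 -7
6 4 -10
7 0 -7
7 4 -11
8 0 -8
8 3 -11
9 0 -9
9 1 -10
9 2 -11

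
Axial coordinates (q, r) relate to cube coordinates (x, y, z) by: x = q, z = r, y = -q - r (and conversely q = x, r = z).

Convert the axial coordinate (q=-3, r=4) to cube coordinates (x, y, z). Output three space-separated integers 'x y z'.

x = q = -3
z = r = 4
y = -x - z = -(-3) - (4) = -1

Answer: -3 -1 4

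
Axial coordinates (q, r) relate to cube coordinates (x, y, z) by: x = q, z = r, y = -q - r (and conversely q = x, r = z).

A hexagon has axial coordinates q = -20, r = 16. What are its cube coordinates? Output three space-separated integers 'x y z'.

x = q = -20
z = r = 16
y = -x - z = -(-20) - (16) = 4

Answer: -20 4 16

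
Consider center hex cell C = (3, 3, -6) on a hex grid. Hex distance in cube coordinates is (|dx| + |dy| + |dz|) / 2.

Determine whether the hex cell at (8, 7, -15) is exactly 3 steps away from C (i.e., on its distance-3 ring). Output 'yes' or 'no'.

|px - cx| = |8 - 3| = 5
|py - cy| = |7 - 3| = 4
|pz - cz| = |-15 - (-6)| = 9
distance = (5+4+9)/2 = 18/2 = 9
radius = 3; distance != radius -> no

Answer: no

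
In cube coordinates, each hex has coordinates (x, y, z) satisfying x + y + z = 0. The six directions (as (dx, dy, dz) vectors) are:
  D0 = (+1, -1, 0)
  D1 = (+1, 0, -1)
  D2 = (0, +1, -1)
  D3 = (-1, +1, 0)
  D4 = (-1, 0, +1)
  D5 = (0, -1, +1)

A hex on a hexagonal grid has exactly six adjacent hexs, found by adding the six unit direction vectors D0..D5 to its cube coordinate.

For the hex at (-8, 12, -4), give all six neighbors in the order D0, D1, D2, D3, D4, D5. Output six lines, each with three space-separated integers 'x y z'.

Answer: -7 11 -4
-7 12 -5
-8 13 -5
-9 13 -4
-9 12 -3
-8 11 -3

Derivation:
Center: (-8, 12, -4). Add each direction:
  D0: (-8, 12, -4) + (1, -1, 0) = (-7, 11, -4)
  D1: (-8, 12, -4) + (1, 0, -1) = (-7, 12, -5)
  D2: (-8, 12, -4) + (0, 1, -1) = (-8, 13, -5)
  D3: (-8, 12, -4) + (-1, 1, 0) = (-9, 13, -4)
  D4: (-8, 12, -4) + (-1, 0, 1) = (-9, 12, -3)
  D5: (-8, 12, -4) + (0, -1, 1) = (-8, 11, -3)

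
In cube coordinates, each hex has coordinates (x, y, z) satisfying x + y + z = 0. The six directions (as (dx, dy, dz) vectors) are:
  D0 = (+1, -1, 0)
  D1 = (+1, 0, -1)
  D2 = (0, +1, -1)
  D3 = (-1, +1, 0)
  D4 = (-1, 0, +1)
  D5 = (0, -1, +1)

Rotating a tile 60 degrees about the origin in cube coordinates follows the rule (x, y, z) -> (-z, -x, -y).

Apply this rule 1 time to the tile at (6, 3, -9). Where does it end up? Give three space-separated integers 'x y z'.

Answer: 9 -6 -3

Derivation:
Start: (6, 3, -9)
Step 1: (6, 3, -9) -> (-(-9), -(6), -(3)) = (9, -6, -3)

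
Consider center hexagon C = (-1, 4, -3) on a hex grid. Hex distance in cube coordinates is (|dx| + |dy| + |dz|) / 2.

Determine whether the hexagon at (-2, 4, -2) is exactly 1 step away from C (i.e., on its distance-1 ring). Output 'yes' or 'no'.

|px - cx| = |-2 - (-1)| = 1
|py - cy| = |4 - 4| = 0
|pz - cz| = |-2 - (-3)| = 1
distance = (1+0+1)/2 = 2/2 = 1
radius = 1; distance == radius -> yes

Answer: yes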